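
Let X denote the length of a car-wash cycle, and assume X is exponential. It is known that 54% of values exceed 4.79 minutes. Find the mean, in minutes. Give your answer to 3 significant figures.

7.77

e^(−λ·4.79) = 0.54 ⇒ λ = −ln(0.54)/4.79 = 0.12864.
Mean = 1/λ = 7.77363 minutes.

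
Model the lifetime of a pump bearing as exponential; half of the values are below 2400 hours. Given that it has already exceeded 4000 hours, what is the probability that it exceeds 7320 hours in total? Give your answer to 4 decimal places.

0.3833

For an exponential, median = ln(2)/λ, so λ = ln 2 / 2400 = 0.000288811 per hour.
P(X > s+t | X > s) = e^(−λ(s+t))/e^(−λs) = e^(−λt), independent of s = 4000.
P(X > 3320) = e^(−0.95885) ≈ 0.3833.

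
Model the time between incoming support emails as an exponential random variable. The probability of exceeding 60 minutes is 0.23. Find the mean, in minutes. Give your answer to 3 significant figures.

40.8

e^(−λ·60) = 0.23 ⇒ λ = −ln(0.23)/60 = 0.0244946.
Mean = 1/λ = 40.8253 minutes.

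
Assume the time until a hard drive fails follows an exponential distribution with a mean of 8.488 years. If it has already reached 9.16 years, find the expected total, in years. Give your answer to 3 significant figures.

17.6

The rate is λ = 1/8.488 = 0.117813 per year.
By memorylessness, E[X | X > 9.16] = 9.16 + 1/λ = 9.16 + 8.488 = 17.648 years.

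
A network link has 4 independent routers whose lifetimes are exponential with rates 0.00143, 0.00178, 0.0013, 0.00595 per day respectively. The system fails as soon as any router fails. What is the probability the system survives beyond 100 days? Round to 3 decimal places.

The time to first failure is exponential with rate Σλ = 0.00143 + 0.00178 + 0.0013 + 0.00595 = 0.01046.
P(min > 100) = e^(−0.01046·100) = e^(−1.046) ≈ 0.351.

0.351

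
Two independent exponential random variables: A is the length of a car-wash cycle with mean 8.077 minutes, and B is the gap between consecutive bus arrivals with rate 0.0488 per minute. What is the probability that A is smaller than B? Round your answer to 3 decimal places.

0.717

λ_1 = 1/8.077 = 0.123808, λ_2 = 0.0488.
For independent exponentials, P(A < B) = λ_1/(λ_1+λ_2) = 0.123808/0.172608 ≈ 0.717.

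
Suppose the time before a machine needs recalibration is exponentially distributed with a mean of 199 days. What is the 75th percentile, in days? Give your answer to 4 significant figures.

The rate is λ = 1/199 = 0.00502513 per day.
Set 1 − e^(−λt) = 0.75, so t = −ln(0.25)/λ = 1.3863/0.00502513 ≈ 275.873 days.

275.9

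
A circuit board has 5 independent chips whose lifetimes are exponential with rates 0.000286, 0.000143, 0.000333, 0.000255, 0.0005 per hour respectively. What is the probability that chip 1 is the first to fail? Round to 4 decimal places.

The time to first failure is exponential with rate Σλ = 0.000286 + 0.000143 + 0.000333 + 0.000255 + 0.0005 = 0.001517.
P(chip 1 first) = λ_1/Σλ = 0.000286/0.001517 ≈ 0.1885.

0.1885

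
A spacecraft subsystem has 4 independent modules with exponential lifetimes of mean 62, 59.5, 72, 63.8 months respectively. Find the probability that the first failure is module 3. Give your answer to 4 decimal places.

0.2222

Rates: λ_i = 1/mean_i → 0.016129, 0.0168067, 0.0138889, 0.015674; Σλ = 0.0624986.
P(module 3 first) = λ_3/Σλ = 0.0138889/0.0624986 ≈ 0.2222.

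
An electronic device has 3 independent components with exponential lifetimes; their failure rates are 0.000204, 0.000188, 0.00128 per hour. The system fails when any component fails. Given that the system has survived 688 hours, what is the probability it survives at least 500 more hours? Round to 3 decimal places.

Time to first failure ~ Exp(Σλ) with Σλ = 0.001672.
By memorylessness, P(T > 688+500 | T > 688) = P(T > 500) = e^(−0.001672·500) ≈ 0.433.

0.433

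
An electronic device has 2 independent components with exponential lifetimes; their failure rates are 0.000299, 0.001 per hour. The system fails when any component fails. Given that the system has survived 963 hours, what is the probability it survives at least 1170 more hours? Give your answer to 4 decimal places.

Time to first failure ~ Exp(Σλ) with Σλ = 0.001299.
By memorylessness, P(T > 963+1170 | T > 963) = P(T > 1170) = e^(−0.001299·1170) ≈ 0.2187.

0.2187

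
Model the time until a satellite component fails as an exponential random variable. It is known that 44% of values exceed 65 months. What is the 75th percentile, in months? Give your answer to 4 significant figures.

e^(−λ·65) = 0.44 ⇒ λ = −ln(0.44)/65 = 0.0126305.
75th percentile: 1 − e^(−λt) = 0.75, t = −ln(0.25)/λ = 109.758 months.

109.8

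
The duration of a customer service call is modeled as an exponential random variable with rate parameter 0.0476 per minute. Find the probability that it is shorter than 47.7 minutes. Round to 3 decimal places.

0.897

P(X ≤ 47.7) = 1 − e^(−λ·47.7) = 1 − e^(−2.2705) ≈ 0.897.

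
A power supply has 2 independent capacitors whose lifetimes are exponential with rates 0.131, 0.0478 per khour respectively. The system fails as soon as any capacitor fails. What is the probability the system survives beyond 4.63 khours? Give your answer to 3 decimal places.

The time to first failure is exponential with rate Σλ = 0.131 + 0.0478 = 0.1788.
P(min > 4.63) = e^(−0.1788·4.63) = e^(−0.82784) ≈ 0.437.

0.437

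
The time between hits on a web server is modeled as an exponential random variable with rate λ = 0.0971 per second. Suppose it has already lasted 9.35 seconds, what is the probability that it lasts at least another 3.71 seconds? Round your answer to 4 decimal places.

0.6975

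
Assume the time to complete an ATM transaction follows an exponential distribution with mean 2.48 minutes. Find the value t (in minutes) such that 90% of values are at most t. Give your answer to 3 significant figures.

The rate is λ = 1/2.48 = 0.403226 per minute.
Set 1 − e^(−λt) = 0.9, so t = −ln(0.1)/λ = 2.3026/0.403226 ≈ 5.71041 minutes.

5.71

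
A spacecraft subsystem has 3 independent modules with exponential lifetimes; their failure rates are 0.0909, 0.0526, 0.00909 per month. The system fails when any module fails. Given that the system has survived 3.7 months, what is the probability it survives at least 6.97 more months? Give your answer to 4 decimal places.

Time to first failure ~ Exp(Σλ) with Σλ = 0.15259.
By memorylessness, P(T > 3.7+6.97 | T > 3.7) = P(T > 6.97) = e^(−0.15259·6.97) ≈ 0.3452.

0.3452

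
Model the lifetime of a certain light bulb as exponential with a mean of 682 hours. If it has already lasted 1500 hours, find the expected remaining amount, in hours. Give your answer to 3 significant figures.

682

The rate is λ = 1/682 = 0.00146628 per hour.
By memorylessness, the remaining amount past any threshold is again Exp(λ) with mean 1/λ = 682 hours.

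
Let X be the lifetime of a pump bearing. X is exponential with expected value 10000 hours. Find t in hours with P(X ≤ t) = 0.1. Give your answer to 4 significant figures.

1054

The rate is λ = 1/10000 = 0.0001 per hour.
Set 1 − e^(−λt) = 0.1, so t = −ln(0.9)/λ = 0.10536/0.0001 ≈ 1053.61 hours.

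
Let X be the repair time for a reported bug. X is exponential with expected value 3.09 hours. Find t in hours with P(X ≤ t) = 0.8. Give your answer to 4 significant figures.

4.973

The rate is λ = 1/3.09 = 0.323625 per hour.
Set 1 − e^(−λt) = 0.8, so t = −ln(0.2)/λ = 1.6094/0.323625 ≈ 4.97316 hours.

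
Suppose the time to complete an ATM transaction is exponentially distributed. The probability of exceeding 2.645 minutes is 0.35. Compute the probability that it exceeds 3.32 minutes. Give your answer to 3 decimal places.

e^(−λ·2.645) = 0.35 ⇒ λ = −ln(0.35)/2.645 = 0.396908.
P(X > 3.32) = e^(−0.396908·3.32) = e^(−1.3177) ≈ 0.268.

0.268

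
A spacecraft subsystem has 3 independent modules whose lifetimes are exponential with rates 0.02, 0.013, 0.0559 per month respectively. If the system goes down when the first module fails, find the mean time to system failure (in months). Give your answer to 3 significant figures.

The time to first failure is exponential with rate Σλ = 0.02 + 0.013 + 0.0559 = 0.0889.
E[min] = 1/Σλ = 1/0.0889 = 11.2486 months.

11.2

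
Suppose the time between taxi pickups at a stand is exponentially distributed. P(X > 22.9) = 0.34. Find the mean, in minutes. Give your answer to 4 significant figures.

21.23

e^(−λ·22.9) = 0.34 ⇒ λ = −ln(0.34)/22.9 = 0.0471096.
Mean = 1/λ = 21.2271 minutes.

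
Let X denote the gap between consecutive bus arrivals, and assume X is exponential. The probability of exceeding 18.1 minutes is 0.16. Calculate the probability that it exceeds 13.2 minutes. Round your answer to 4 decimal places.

e^(−λ·18.1) = 0.16 ⇒ λ = −ln(0.16)/18.1 = 0.101248.
P(X > 13.2) = e^(−0.101248·13.2) = e^(−1.3365) ≈ 0.2628.

0.2628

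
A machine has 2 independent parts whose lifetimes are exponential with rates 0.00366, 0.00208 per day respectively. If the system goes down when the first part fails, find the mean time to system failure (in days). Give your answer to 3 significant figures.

174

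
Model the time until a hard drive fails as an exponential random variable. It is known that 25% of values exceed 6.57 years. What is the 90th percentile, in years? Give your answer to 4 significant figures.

e^(−λ·6.57) = 0.25 ⇒ λ = −ln(0.25)/6.57 = 0.211004.
90th percentile: 1 − e^(−λt) = 0.9, t = −ln(0.1)/λ = 10.9125 years.

10.91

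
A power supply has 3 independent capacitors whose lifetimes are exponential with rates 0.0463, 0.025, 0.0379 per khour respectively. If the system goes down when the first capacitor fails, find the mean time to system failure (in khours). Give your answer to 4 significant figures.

9.158

The time to first failure is exponential with rate Σλ = 0.0463 + 0.025 + 0.0379 = 0.1092.
E[min] = 1/Σλ = 1/0.1092 = 9.15751 khours.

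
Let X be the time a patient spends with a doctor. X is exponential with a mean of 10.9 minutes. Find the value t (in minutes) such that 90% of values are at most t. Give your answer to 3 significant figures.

25.1

The rate is λ = 1/10.9 = 0.0917431 per minute.
Set 1 − e^(−λt) = 0.9, so t = −ln(0.1)/λ = 2.3026/0.0917431 ≈ 25.0982 minutes.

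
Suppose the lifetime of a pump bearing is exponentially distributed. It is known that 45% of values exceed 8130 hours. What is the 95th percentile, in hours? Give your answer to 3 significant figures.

30500

e^(−λ·8130) = 0.45 ⇒ λ = −ln(0.45)/8130 = 0.0000982174.
95th percentile: 1 − e^(−λt) = 0.95, t = −ln(0.05)/λ = 30501 hours.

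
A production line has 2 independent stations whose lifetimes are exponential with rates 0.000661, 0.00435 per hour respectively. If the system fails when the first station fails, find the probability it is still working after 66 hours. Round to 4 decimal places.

The time to first failure is exponential with rate Σλ = 0.000661 + 0.00435 = 0.005011.
P(min > 66) = e^(−0.005011·66) = e^(−0.33073) ≈ 0.7184.

0.7184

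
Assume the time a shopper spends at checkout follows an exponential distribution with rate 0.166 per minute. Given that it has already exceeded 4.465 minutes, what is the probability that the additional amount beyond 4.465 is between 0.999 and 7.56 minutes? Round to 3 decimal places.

0.562

Memoryless: the residual past 4.465 is again Exp(λ).
P(0.999 < residual < 7.56) = e^(−λ·0.999) − e^(−λ·7.56) = 0.84719 − 0.28509 ≈ 0.562.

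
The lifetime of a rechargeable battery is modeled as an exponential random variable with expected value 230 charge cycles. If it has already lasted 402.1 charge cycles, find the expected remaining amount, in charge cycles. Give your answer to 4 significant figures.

230.0

The rate is λ = 1/230 = 0.00434783 per charge cycle.
By memorylessness, the remaining amount past any threshold is again Exp(λ) with mean 1/λ = 230 charge cycles.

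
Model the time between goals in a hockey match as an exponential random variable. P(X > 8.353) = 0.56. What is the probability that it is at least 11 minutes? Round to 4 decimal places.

e^(−λ·8.353) = 0.56 ⇒ λ = −ln(0.56)/8.353 = 0.0694144.
P(X > 11) = e^(−0.0694144·11) = e^(−0.76356) ≈ 0.4660.

0.4660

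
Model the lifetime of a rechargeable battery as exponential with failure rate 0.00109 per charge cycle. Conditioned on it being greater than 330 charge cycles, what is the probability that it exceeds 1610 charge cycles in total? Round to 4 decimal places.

0.2478

The exponential is memoryless, so the remaining time is again Exp(λ): the condition X > 330 is irrelevant.
P(X > 1280) = e^(−1.3952) ≈ 0.2478.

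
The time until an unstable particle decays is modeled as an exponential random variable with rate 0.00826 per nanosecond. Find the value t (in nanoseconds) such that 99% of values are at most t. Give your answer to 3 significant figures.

558

Set 1 − e^(−λt) = 0.99, so t = −ln(0.01)/λ = 4.6052/0.00826 ≈ 557.527 nanoseconds.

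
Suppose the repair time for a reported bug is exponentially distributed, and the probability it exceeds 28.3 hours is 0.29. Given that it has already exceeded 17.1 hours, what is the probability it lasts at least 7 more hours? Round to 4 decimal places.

From e^(−λ·28.3) = 0.29, λ = −ln(0.29)/28.3 = 0.0437411.
Memoryless: P(X > 17.1+7 | X > 17.1) = P(X > 7) = e^(−0.0437411·7) ≈ 0.7362.

0.7362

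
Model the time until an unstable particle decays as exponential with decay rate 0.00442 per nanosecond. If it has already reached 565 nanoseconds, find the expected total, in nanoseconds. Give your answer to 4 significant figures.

791.2

By memorylessness, E[X | X > 565] = 565 + 1/λ = 565 + 226.244 = 791.244 nanoseconds.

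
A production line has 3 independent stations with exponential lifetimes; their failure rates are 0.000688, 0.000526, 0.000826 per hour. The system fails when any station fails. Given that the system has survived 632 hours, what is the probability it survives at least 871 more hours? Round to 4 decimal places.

0.1692

Time to first failure ~ Exp(Σλ) with Σλ = 0.00204.
By memorylessness, P(T > 632+871 | T > 632) = P(T > 871) = e^(−0.00204·871) ≈ 0.1692.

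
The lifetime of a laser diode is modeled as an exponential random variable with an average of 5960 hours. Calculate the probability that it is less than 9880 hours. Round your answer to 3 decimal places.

The rate is λ = 1/5960 = 0.000167785 per hour.
P(X ≤ 9880) = 1 − e^(−λ·9880) = 1 − e^(−1.6577) ≈ 0.809.

0.809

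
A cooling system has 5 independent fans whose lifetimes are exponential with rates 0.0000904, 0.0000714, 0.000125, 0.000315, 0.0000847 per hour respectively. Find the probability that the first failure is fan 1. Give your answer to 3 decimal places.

0.132

The time to first failure is exponential with rate Σλ = 0.0000904 + 0.0000714 + 0.000125 + 0.000315 + 0.0000847 = 0.0006865.
P(fan 1 first) = λ_1/Σλ = 0.0000904/0.0006865 ≈ 0.132.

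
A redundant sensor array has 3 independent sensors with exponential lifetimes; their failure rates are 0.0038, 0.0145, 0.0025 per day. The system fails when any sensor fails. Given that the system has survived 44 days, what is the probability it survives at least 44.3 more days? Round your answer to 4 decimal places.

0.3979

Time to first failure ~ Exp(Σλ) with Σλ = 0.0208.
By memorylessness, P(T > 44+44.3 | T > 44) = P(T > 44.3) = e^(−0.0208·44.3) ≈ 0.3979.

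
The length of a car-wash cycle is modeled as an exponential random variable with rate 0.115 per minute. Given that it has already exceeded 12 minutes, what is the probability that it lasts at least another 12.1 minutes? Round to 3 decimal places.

0.249

The exponential is memoryless, so the remaining time is again Exp(λ): the condition X > 12 is irrelevant.
P(X > 12.1) = e^(−1.3915) ≈ 0.249.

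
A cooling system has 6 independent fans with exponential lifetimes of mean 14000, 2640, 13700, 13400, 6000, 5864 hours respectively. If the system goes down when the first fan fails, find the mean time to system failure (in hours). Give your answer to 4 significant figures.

The first failure time is exponential with rate Σλ_i = 1/14000 + 1/2640 + 1/13700 + 1/13400 + 1/6000 + 1/5864 = 0.000935035 per hour.
E[min] = 1/Σλ = 1/0.000935035 = 1069.48 hours.

1069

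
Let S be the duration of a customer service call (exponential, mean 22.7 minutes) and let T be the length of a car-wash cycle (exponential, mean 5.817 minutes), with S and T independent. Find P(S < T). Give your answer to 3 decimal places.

λ_1 = 1/22.7 = 0.0440529, λ_2 = 1/5.817 = 0.17191.
For independent exponentials, P(S < T) = λ_1/(λ_1+λ_2) = 0.0440529/0.215963 ≈ 0.204.

0.204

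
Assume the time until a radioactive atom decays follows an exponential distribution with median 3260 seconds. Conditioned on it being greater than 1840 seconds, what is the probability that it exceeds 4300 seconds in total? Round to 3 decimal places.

For an exponential, median = ln(2)/λ, so λ = ln 2 / 3260 = 0.000212622 per second.
By the memoryless property, P(X > 1840+2460 | X > 1840) = P(X > 2460).
P(X > 2460) = e^(−0.52305) ≈ 0.593.

0.593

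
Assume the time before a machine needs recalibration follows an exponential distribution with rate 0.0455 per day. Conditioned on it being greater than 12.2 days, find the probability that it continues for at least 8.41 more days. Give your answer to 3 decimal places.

0.682

P(X > s+t | X > s) = e^(−λ(s+t))/e^(−λs) = e^(−λt), independent of s = 12.2.
P(X > 8.41) = e^(−0.38266) ≈ 0.682.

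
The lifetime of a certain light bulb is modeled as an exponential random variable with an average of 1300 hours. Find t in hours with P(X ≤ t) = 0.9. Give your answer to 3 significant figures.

2990

The rate is λ = 1/1300 = 0.000769231 per hour.
Set 1 − e^(−λt) = 0.9, so t = −ln(0.1)/λ = 2.3026/0.000769231 ≈ 2993.36 hours.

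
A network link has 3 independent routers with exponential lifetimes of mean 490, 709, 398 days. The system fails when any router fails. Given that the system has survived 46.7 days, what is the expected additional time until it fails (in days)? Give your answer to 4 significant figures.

167.7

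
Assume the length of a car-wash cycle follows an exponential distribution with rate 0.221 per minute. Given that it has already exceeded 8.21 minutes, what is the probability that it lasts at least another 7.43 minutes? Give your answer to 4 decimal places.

0.1936

By the memoryless property, P(X > 8.21+7.43 | X > 8.21) = P(X > 7.43).
P(X > 7.43) = e^(−1.642) ≈ 0.1936.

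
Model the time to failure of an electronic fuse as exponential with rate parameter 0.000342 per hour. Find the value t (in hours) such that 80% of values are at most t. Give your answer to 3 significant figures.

4710

Set 1 − e^(−λt) = 0.8, so t = −ln(0.2)/λ = 1.6094/0.000342 ≈ 4705.96 hours.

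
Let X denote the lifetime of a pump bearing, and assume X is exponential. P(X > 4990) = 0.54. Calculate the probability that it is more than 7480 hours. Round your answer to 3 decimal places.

e^(−λ·4990) = 0.54 ⇒ λ = −ln(0.54)/4990 = 0.000123484.
P(X > 7480) = e^(−0.000123484·7480) = e^(−0.92366) ≈ 0.397.

0.397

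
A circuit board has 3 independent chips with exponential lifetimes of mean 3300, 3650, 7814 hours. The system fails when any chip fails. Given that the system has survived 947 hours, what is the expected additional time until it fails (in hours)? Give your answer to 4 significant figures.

First-failure rate Σλ = 1/3300 + 1/3650 + 1/7814 = 0.000704978.
By memorylessness the expected residual is 1/Σλ = 1418.48 hours, regardless of the 947 already elapsed.

1418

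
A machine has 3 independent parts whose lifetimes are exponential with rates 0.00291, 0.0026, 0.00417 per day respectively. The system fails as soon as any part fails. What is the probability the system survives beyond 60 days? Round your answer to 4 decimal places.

0.5595

The time to first failure is exponential with rate Σλ = 0.00291 + 0.0026 + 0.00417 = 0.00968.
P(min > 60) = e^(−0.00968·60) = e^(−0.5808) ≈ 0.5595.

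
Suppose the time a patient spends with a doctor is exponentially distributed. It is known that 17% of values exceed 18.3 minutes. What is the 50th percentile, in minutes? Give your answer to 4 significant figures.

7.159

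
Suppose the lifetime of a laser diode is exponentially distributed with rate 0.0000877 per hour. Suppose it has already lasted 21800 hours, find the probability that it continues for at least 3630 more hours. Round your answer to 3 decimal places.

The exponential is memoryless, so the remaining time is again Exp(λ): the condition X > 21800 is irrelevant.
P(X > 3630) = e^(−0.31835) ≈ 0.727.

0.727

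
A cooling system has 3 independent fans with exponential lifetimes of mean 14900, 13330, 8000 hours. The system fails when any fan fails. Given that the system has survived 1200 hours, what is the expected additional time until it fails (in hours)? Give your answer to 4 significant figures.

3743

First-failure rate Σλ = 1/14900 + 1/13330 + 1/8000 = 0.000267133.
By memorylessness the expected residual is 1/Σλ = 3743.46 hours, regardless of the 1200 already elapsed.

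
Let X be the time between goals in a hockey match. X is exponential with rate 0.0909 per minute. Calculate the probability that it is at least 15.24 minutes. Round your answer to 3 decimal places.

0.250

P(X > 15.24) = e^(−λ·15.24) = e^(−1.3853) ≈ 0.250.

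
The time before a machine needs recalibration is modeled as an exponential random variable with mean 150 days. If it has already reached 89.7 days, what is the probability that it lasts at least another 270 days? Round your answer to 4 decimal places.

0.1653

The rate is λ = 1/150 = 0.00666667 per day.
By the memoryless property, P(X > 89.7+270 | X > 89.7) = P(X > 270).
P(X > 270) = e^(−1.8) ≈ 0.1653.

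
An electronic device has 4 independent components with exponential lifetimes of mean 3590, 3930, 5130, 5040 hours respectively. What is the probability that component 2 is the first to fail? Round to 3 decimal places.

0.275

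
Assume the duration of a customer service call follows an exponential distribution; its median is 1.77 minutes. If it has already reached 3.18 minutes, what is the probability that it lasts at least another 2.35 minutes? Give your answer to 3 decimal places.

For an exponential, median = ln(2)/λ, so λ = ln 2 / 1.77 = 0.391609 per minute.
By the memoryless property, P(X > 3.18+2.35 | X > 3.18) = P(X > 2.35).
P(X > 2.35) = e^(−0.92028) ≈ 0.398.

0.398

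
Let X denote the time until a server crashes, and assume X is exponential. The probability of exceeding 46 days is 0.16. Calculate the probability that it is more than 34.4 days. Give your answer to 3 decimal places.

0.254

e^(−λ·46) = 0.16 ⇒ λ = −ln(0.16)/46 = 0.0398387.
P(X > 34.4) = e^(−0.0398387·34.4) = e^(−1.3705) ≈ 0.254.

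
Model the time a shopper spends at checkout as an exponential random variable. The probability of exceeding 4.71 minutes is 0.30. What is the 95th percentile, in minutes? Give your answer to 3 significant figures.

11.7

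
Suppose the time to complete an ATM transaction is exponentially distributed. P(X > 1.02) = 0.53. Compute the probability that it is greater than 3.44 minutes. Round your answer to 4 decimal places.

e^(−λ·1.02) = 0.53 ⇒ λ = −ln(0.53)/1.02 = 0.62243.
P(X > 3.44) = e^(−0.62243·3.44) = e^(−2.1412) ≈ 0.1175.

0.1175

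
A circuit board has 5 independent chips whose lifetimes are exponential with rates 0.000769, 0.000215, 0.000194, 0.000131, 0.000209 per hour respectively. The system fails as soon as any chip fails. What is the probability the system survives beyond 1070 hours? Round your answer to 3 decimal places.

0.197

The time to first failure is exponential with rate Σλ = 0.000769 + 0.000215 + 0.000194 + 0.000131 + 0.000209 = 0.001518.
P(min > 1070) = e^(−0.001518·1070) = e^(−1.6243) ≈ 0.197.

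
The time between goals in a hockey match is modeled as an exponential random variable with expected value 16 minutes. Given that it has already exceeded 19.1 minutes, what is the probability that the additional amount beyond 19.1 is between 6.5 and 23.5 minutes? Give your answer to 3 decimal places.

0.436

The rate is λ = 1/16 = 0.0625 per minute.
Memoryless: the residual past 19.1 is again Exp(λ).
P(6.5 < residual < 23.5) = e^(−λ·6.5) − e^(−λ·23.5) = 0.66614 − 0.23021 ≈ 0.436.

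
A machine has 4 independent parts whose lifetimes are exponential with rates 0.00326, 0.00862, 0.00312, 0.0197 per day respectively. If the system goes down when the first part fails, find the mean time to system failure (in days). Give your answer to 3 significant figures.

28.8

The time to first failure is exponential with rate Σλ = 0.00326 + 0.00862 + 0.00312 + 0.0197 = 0.0347.
E[min] = 1/Σλ = 1/0.0347 = 28.8184 days.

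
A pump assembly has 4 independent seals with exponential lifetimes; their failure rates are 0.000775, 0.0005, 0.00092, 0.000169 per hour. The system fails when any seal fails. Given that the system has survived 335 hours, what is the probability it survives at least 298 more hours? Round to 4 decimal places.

Time to first failure ~ Exp(Σλ) with Σλ = 0.002364.
By memorylessness, P(T > 335+298 | T > 335) = P(T > 298) = e^(−0.002364·298) ≈ 0.4944.

0.4944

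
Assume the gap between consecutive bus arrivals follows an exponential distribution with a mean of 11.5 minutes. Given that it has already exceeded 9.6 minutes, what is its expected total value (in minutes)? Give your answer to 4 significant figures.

The rate is λ = 1/11.5 = 0.0869565 per minute.
By memorylessness, E[X | X > 9.6] = 9.6 + 1/λ = 9.6 + 11.5 = 21.1 minutes.

21.10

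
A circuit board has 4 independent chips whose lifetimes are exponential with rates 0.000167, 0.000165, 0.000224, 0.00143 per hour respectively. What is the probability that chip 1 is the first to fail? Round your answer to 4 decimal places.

0.0841

The time to first failure is exponential with rate Σλ = 0.000167 + 0.000165 + 0.000224 + 0.00143 = 0.001986.
P(chip 1 first) = λ_1/Σλ = 0.000167/0.001986 ≈ 0.0841.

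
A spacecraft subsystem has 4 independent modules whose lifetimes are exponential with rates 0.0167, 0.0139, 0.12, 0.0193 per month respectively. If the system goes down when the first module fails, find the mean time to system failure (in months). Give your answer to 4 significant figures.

5.886

The time to first failure is exponential with rate Σλ = 0.0167 + 0.0139 + 0.12 + 0.0193 = 0.1699.
E[min] = 1/Σλ = 1/0.1699 = 5.88582 months.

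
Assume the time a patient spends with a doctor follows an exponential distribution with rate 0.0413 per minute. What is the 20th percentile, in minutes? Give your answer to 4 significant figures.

Set 1 − e^(−λt) = 0.2, so t = −ln(0.8)/λ = 0.22314/0.0413 ≈ 5.40299 minutes.

5.403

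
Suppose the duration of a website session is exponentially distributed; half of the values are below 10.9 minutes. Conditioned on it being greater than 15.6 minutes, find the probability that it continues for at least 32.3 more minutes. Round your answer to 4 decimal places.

0.1282

For an exponential, median = ln(2)/λ, so λ = ln 2 / 10.9 = 0.0635915 per minute.
P(X > s+t | X > s) = e^(−λ(s+t))/e^(−λs) = e^(−λt), independent of s = 15.6.
P(X > 32.3) = e^(−2.054) ≈ 0.1282.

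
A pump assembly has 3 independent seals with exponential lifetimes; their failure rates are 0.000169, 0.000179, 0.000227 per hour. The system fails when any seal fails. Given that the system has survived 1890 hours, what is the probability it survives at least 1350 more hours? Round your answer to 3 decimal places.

0.460

Time to first failure ~ Exp(Σλ) with Σλ = 0.000575.
By memorylessness, P(T > 1890+1350 | T > 1890) = P(T > 1350) = e^(−0.000575·1350) ≈ 0.460.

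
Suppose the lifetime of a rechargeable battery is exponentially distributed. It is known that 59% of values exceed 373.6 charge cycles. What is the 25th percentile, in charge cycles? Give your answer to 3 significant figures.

e^(−λ·373.6) = 0.59 ⇒ λ = −ln(0.59)/373.6 = 0.00141229.
25th percentile: 1 − e^(−λt) = 0.25, t = −ln(0.75)/λ = 203.699 charge cycles.

204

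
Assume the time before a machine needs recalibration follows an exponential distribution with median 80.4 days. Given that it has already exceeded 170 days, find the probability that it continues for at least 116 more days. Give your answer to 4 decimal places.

0.3679

For an exponential, median = ln(2)/λ, so λ = ln 2 / 80.4 = 0.00862123 per day.
By the memoryless property, P(X > 170+116 | X > 170) = P(X > 116).
P(X > 116) = e^(−1.0001) ≈ 0.3679.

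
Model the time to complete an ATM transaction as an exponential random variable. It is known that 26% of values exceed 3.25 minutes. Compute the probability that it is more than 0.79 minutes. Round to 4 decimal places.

e^(−λ·3.25) = 0.26 ⇒ λ = −ln(0.26)/3.25 = 0.414484.
P(X > 0.79) = e^(−0.414484·0.79) = e^(−0.32744) ≈ 0.7208.

0.7208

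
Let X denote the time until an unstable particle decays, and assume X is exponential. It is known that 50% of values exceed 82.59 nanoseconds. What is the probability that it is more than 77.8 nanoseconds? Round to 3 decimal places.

0.521

e^(−λ·82.59) = 0.50 ⇒ λ = −ln(0.50)/82.59 = 0.00839263.
P(X > 77.8) = e^(−0.00839263·77.8) = e^(−0.65295) ≈ 0.521.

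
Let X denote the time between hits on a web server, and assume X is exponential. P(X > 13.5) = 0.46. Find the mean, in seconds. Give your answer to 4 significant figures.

17.39

e^(−λ·13.5) = 0.46 ⇒ λ = −ln(0.46)/13.5 = 0.0575207.
Mean = 1/λ = 17.3851 seconds.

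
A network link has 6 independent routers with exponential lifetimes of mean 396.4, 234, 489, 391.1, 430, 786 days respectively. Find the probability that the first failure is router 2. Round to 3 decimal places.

0.285

Rates: λ_i = 1/mean_i → 0.0025227, 0.0042735, 0.00204499, 0.00255689, 0.00232558, 0.00127226; Σλ = 0.0149959.
P(router 2 first) = λ_2/Σλ = 0.0042735/0.0149959 ≈ 0.285.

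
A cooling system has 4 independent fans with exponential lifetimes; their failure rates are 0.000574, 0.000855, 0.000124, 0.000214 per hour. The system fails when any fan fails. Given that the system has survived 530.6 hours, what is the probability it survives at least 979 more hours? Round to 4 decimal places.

0.1773

Time to first failure ~ Exp(Σλ) with Σλ = 0.001767.
By memorylessness, P(T > 530.6+979 | T > 530.6) = P(T > 979) = e^(−0.001767·979) ≈ 0.1773.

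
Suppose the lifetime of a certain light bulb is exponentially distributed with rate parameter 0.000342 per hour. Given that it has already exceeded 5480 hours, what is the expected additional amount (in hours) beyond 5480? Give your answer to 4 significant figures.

2924

By memorylessness, the remaining amount past any threshold is again Exp(λ) with mean 1/λ = 2923.98 hours.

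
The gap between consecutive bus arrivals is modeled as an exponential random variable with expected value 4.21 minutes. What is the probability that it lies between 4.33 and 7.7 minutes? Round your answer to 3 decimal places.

The rate is λ = 1/4.21 = 0.23753 per minute.
P(4.33 < X < 7.7) = e^(−λ·4.33) − e^(−λ·7.7) = 0.35754 − 0.16058 ≈ 0.197.

0.197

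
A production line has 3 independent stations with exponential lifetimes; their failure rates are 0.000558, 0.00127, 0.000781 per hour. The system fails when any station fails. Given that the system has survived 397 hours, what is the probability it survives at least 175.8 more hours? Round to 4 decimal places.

0.6321

Time to first failure ~ Exp(Σλ) with Σλ = 0.002609.
By memorylessness, P(T > 397+175.8 | T > 397) = P(T > 175.8) = e^(−0.002609·175.8) ≈ 0.6321.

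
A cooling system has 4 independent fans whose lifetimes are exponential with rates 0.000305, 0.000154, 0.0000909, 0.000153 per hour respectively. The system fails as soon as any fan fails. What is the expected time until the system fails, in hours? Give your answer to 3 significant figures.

1420

The time to first failure is exponential with rate Σλ = 0.000305 + 0.000154 + 0.0000909 + 0.000153 = 0.0007029.
E[min] = 1/Σλ = 1/0.0007029 = 1422.68 hours.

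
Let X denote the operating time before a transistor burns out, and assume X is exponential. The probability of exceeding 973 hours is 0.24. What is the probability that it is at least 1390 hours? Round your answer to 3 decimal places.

e^(−λ·973) = 0.24 ⇒ λ = −ln(0.24)/973 = 0.00146672.
P(X > 1390) = e^(−0.00146672·1390) = e^(−2.0387) ≈ 0.130.

0.130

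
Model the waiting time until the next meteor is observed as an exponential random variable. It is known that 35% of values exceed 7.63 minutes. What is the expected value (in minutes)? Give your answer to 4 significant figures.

e^(−λ·7.63) = 0.35 ⇒ λ = −ln(0.35)/7.63 = 0.137591.
Mean = 1/λ = 7.2679 minutes.

7.268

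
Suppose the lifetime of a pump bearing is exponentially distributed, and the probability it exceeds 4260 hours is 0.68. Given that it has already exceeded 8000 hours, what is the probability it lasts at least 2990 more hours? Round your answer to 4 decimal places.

From e^(−λ·4260) = 0.68, λ = −ln(0.68)/4260 = 0.0000905311.
Memoryless: P(X > 8000+2990 | X > 8000) = P(X > 2990) = e^(−0.0000905311·2990) ≈ 0.7629.

0.7629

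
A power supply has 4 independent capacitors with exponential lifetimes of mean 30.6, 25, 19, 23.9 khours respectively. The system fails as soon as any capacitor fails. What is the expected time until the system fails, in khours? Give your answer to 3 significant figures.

The first failure time is exponential with rate Σλ_i = 1/30.6 + 1/25 + 1/19 + 1/23.9 = 0.167152 per khour.
E[min] = 1/Σλ = 1/0.167152 = 5.98257 khours.

5.98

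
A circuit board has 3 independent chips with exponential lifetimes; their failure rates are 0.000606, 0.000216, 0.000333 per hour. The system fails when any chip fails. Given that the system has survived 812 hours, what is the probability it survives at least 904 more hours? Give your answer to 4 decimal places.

0.3520

Time to first failure ~ Exp(Σλ) with Σλ = 0.001155.
By memorylessness, P(T > 812+904 | T > 812) = P(T > 904) = e^(−0.001155·904) ≈ 0.3520.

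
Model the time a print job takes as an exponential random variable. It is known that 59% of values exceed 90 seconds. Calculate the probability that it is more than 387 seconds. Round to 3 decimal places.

0.103

e^(−λ·90) = 0.59 ⇒ λ = −ln(0.59)/90 = 0.00586259.
P(X > 387) = e^(−0.00586259·387) = e^(−2.2688) ≈ 0.103.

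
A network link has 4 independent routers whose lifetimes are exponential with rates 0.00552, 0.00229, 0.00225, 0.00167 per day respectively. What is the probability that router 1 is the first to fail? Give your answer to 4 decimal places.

0.4706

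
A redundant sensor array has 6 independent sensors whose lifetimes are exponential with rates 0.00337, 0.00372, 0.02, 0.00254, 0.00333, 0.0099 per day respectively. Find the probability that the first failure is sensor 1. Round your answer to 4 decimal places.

0.0786

The time to first failure is exponential with rate Σλ = 0.00337 + 0.00372 + 0.02 + 0.00254 + 0.00333 + 0.0099 = 0.04286.
P(sensor 1 first) = λ_1/Σλ = 0.00337/0.04286 ≈ 0.0786.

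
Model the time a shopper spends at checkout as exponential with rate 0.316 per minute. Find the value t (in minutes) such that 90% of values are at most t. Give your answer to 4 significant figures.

7.287

Set 1 − e^(−λt) = 0.9, so t = −ln(0.1)/λ = 2.3026/0.316 ≈ 7.28666 minutes.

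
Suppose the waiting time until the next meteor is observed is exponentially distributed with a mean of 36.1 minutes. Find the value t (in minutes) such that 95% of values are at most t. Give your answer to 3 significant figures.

108

The rate is λ = 1/36.1 = 0.0277008 per minute.
Set 1 − e^(−λt) = 0.95, so t = −ln(0.05)/λ = 2.9957/0.0277008 ≈ 108.146 minutes.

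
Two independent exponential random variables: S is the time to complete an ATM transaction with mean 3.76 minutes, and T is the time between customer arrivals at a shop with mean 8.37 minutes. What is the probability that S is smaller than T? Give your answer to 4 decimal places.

0.6900

λ_1 = 1/3.76 = 0.265957, λ_2 = 1/8.37 = 0.119474.
For independent exponentials, P(S < T) = λ_1/(λ_1+λ_2) = 0.265957/0.385432 ≈ 0.6900.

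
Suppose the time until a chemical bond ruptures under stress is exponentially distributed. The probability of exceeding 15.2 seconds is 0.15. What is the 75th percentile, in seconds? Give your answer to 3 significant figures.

11.1

e^(−λ·15.2) = 0.15 ⇒ λ = −ln(0.15)/15.2 = 0.124811.
75th percentile: 1 − e^(−λt) = 0.75, t = −ln(0.25)/λ = 11.1072 seconds.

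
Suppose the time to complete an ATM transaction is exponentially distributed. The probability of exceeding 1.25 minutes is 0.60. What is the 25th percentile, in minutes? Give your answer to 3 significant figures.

0.704

e^(−λ·1.25) = 0.60 ⇒ λ = −ln(0.60)/1.25 = 0.40866.
25th percentile: 1 − e^(−λt) = 0.25, t = −ln(0.75)/λ = 0.703963 minutes.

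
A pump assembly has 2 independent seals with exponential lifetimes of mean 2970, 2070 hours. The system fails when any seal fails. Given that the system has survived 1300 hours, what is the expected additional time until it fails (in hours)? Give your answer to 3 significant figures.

1220

First-failure rate Σλ = 1/2970 + 1/2070 = 0.000819792.
By memorylessness the expected residual is 1/Σλ = 1219.82 hours, regardless of the 1300 already elapsed.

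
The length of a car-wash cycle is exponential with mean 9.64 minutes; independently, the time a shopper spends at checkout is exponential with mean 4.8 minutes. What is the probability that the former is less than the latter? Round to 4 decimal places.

0.3324

λ_1 = 1/9.64 = 0.103734, λ_2 = 1/4.8 = 0.208333.
For independent exponentials, P(the former < the latter) = λ_1/(λ_1+λ_2) = 0.103734/0.312068 ≈ 0.3324.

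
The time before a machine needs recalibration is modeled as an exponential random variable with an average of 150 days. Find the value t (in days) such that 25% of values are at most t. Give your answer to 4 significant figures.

The rate is λ = 1/150 = 0.00666667 per day.
Set 1 − e^(−λt) = 0.25, so t = −ln(0.75)/λ = 0.28768/0.00666667 ≈ 43.1523 days.

43.15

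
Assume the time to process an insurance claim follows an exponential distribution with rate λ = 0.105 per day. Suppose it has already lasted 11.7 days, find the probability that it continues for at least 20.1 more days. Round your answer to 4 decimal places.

P(X > s+t | X > s) = e^(−λ(s+t))/e^(−λs) = e^(−λt), independent of s = 11.7.
P(X > 20.1) = e^(−2.1105) ≈ 0.1212.

0.1212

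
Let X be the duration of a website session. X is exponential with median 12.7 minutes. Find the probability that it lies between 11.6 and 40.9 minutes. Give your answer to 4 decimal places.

0.4237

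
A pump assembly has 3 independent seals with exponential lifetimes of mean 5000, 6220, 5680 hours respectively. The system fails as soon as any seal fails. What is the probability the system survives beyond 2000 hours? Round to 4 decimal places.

The first failure time is exponential with rate Σλ_i = 1/5000 + 1/6220 + 1/5680 = 0.000536828 per hour.
P(min > 2000) = e^(−0.000536828·2000) = e^(−1.0737) ≈ 0.3418.

0.3418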